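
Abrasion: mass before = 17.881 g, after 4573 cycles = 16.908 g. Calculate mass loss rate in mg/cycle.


0.213 mg/cycle


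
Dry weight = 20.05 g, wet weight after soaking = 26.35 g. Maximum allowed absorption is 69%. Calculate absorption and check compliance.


WA = (26.35 - 20.05) / 20.05 x 100 = 31.4%
Maximum allowed: 69%
Compliant: Yes


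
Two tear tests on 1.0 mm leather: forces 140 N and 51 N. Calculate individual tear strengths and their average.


Tear 1 = 140 / 1.0 = 140.0 N/mm
Tear 2 = 51 / 1.0 = 51.0 N/mm
Average = (140.0 + 51.0) / 2 = 95.5 N/mm


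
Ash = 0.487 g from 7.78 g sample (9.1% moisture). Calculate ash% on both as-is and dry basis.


As-is ash% = 0.487 / 7.78 x 100 = 6.26%
Dry mass = 7.78 x (100 - 9.1) / 100 = 7.07202 g
Dry-basis ash% = 0.487 / 7.07202 x 100 = 6.89%


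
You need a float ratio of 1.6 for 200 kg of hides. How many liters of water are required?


320.0 L

Water = hide weight x target ratio
Water = 200 x 1.6 = 320.0 L


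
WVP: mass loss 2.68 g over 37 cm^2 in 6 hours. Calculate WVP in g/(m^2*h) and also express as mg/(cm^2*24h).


WVP = 2.68 / (37 x 6) x 10000 = 120.72 g/(m^2*h)
Mass loss in mg = 2.68 x 1000 = 2680 mg
Per cm^2 per 24h in mg: 2680 x 24 / (37 x 6) = 64320 / 222 = 289.73 mg/(cm^2*24h)


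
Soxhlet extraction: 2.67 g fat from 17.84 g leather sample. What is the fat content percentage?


15.0%

Fat content = 2.67 / 17.84 x 100
Fat = 15.0%


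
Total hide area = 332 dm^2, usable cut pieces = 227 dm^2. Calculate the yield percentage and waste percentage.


Yield = 68.4%
Waste = 31.6%


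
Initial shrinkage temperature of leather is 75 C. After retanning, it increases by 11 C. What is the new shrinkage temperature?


86 C

New Ts = 75 + 11 = 86 C


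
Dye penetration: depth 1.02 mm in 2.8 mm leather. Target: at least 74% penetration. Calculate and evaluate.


Penetration = 1.02 / 2.8 x 100 = 36.4%
Target: 74%
Meets target: No


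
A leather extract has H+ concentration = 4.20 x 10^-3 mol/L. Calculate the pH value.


pH = -log10[H+]
pH = -log10(4.20 x 10^-3) = 2.38


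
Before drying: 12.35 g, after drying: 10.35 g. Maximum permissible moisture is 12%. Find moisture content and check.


MC = (12.35 - 10.35) / 12.35 x 100 = 16.2%
Maximum: 12%
Acceptable: No


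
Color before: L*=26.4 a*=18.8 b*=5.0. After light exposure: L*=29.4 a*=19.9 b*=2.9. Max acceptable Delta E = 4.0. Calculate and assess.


dL = 3.0, da = 1.1, db = -2.1
dE = sqrt((3.0)^2 + (1.1)^2 + (-2.1)^2) = 3.82
Max = 4.0
Passes: Yes


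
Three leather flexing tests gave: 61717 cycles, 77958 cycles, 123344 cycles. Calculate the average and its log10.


Average = (61717 + 77958 + 123344) / 3 = 87673 cycles
log10(87673) = 4.94


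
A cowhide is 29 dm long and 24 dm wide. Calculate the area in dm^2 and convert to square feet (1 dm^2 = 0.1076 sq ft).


Area = 29 x 24 = 696 dm^2
Conversion: 696 x 0.1076 = 74.89 sq ft


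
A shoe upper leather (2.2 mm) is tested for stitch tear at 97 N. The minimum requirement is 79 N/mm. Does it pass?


STS = 44.1 N/mm
Passes: No

STS = 97 / 2.2 = 44.1 N/mm
Minimum required: 79 N/mm
Passes: No


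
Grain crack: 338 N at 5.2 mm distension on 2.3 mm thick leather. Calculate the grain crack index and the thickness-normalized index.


Crack index = 338 / 5.2 = 65.0 N/mm
Normalized = 65.0 / 2.3 = 28.3 N/mm per mm


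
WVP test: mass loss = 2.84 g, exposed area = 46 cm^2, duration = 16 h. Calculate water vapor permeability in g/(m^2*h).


WVP = mass_loss / (area x time) x 10000
WVP = 2.84 / (46 x 16) x 10000
WVP = 2.84 / 736 x 10000 = 38.59 g/(m^2*h)


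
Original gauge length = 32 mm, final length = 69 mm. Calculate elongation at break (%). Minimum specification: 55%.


Extension = 69 - 32 = 37 mm
Elongation = 37 / 32 x 100 = 115.6%
Minimum required: 55%
Meets specification: Yes


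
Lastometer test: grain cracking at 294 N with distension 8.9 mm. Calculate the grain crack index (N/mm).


33.0 N/mm


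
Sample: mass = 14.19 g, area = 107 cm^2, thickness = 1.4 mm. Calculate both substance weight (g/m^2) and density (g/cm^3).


SW = 14.19 / 107 x 10000 = 1326.2 g/m^2
Volume = 107 x 1.4 / 10 = 14.98 cm^3
Density = 14.19 / 14.98 = 0.947 g/cm^3


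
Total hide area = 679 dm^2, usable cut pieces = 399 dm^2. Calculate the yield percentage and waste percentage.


Yield = 58.8%
Waste = 41.2%

Yield = 399 / 679 x 100 = 58.8%
Waste = 679 - 399 = 280 dm^2
Waste% = 100 - 58.8 = 41.2%


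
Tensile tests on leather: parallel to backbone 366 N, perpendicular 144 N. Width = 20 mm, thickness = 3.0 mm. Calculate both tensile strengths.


Area = 20 x 3.0 = 60.0 mm^2
TS (parallel) = 366 / 60.0 = 6.10 N/mm^2
TS (perpendicular) = 144 / 60.0 = 2.40 N/mm^2


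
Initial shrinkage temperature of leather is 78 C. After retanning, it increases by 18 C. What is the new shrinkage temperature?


96 C

New Ts = 78 + 18 = 96 C


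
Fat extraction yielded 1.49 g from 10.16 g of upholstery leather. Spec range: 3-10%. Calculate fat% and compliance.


Fat content = 14.7%
Compliant: No

Fat% = 1.49 / 10.16 x 100 = 14.7%
Spec range: 3-10%
Compliant: No


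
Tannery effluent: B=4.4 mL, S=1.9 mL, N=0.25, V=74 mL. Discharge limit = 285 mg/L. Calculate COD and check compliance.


COD = 67.6 mg/L
Compliant: Yes


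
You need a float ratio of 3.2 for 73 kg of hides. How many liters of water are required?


233.6 L

Water = hide weight x target ratio
Water = 73 x 3.2 = 233.6 L


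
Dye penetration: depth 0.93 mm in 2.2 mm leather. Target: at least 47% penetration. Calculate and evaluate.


Penetration = 0.93 / 2.2 x 100 = 42.3%
Target: 47%
Meets target: No


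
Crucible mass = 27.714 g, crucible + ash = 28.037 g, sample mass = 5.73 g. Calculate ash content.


Ash mass = 0.323 g
Ash content = 5.64%


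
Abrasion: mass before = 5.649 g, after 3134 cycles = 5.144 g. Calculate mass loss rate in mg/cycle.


Mass loss = 5.649 - 5.144 = 0.505 g
Rate = 0.505 / 3134 x 1000 = 0.161 mg/cycle


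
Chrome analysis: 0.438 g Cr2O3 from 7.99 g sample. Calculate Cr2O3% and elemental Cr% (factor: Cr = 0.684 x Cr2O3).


Cr2O3% = 0.438 / 7.99 x 100 = 5.48%
Cr% = 5.48 x 0.684 = 3.75%


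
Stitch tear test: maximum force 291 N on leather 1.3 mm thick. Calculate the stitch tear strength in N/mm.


Stitch tear strength = force / thickness
STS = 291 / 1.3 = 223.8 N/mm


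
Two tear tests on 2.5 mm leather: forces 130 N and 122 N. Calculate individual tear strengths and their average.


Tear 1 = 52.0 N/mm
Tear 2 = 48.8 N/mm
Average = 50.4 N/mm


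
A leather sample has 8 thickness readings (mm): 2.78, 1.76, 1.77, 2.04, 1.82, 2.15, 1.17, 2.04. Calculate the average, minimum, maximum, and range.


Average = 1.94 mm
Min = 1.17 mm
Max = 2.78 mm
Range = 1.61 mm

Sum = 15.53
Average = 15.53 / 8 = 1.94 mm
Minimum = 1.17 mm
Maximum = 2.78 mm
Range = 2.78 - 1.17 = 1.61 mm


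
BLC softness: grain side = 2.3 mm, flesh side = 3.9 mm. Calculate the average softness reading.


Average = (2.3 + 3.9) / 2
Average = 3.10 mm


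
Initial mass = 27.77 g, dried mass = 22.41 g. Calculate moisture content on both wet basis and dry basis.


Wet basis = 19.3%
Dry basis = 23.9%

Moisture lost = 27.77 - 22.41 = 5.36 g
Wet basis MC = 5.36 / 27.77 x 100 = 19.3%
Dry basis MC = 5.36 / 22.41 x 100 = 23.9%


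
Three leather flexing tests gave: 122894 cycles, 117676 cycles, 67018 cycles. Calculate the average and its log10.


Average = 102529 cycles
log10 = 5.01

Average = (122894 + 117676 + 67018) / 3 = 102529 cycles
log10(102529) = 5.01


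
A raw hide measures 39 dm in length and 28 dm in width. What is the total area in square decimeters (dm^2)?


1092 dm^2

Area = length x width
Area = 39 x 28 = 1092 dm^2


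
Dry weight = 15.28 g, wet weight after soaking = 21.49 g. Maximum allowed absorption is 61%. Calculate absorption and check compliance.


Absorption = 40.6%
Compliant: Yes

WA = (21.49 - 15.28) / 15.28 x 100 = 40.6%
Maximum allowed: 61%
Compliant: Yes


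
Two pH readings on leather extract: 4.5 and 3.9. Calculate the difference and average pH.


Difference = 0.6
Average pH = 4.20

Difference = |4.5 - 3.9| = 0.6
Average = (4.5 + 3.9) / 2 = 4.20


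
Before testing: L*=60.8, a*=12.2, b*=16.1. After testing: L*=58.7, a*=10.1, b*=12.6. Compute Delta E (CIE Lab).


Delta E = 4.59


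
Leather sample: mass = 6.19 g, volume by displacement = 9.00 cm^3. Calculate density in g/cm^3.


0.688 g/cm^3

Density = mass / volume
Density = 6.19 / 9.00 = 0.688 g/cm^3


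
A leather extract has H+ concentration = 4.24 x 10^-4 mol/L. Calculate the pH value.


pH = 3.37


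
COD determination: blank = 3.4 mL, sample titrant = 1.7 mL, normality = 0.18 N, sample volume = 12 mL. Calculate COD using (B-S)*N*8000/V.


204.0 mg/L

COD = (3.4 - 1.7) x 0.18 x 8000 / 12
COD = 1.7 x 0.18 x 8000 / 12
COD = 204.0 mg/L


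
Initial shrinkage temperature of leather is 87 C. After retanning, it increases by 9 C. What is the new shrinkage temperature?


New Ts = 87 + 9 = 96 C


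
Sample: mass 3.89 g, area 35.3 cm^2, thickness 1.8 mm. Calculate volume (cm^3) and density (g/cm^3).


Thickness in cm = 1.8 / 10 = 0.18 cm
Volume = 35.3 x 0.18 = 6.354 cm^3
Density = 3.89 / 6.354 = 0.612 g/cm^3


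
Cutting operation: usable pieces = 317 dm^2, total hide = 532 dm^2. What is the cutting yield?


59.6%

Yield = usable / total x 100
Yield = 317 / 532 x 100 = 59.6%


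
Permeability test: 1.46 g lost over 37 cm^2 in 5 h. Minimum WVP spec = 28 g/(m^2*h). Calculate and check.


WVP = 1.46 / (37 x 5) x 10000 = 78.92 g/(m^2*h)
Minimum: 28 g/(m^2*h)
Meets spec: Yes


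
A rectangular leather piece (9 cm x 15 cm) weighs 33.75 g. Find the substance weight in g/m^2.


2500.0 g/m^2


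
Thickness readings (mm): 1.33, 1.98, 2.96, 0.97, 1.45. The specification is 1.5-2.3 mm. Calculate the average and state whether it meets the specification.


Average = 1.74 mm
Within specification: Yes


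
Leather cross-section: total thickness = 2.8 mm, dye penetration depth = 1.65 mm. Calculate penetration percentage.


58.9%

Penetration% = 1.65 / 2.8 x 100
Penetration = 58.9%


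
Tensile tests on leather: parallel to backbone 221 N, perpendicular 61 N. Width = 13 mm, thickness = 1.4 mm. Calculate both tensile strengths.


Area = 13 x 1.4 = 18.2 mm^2
TS (parallel) = 221 / 18.2 = 12.14 N/mm^2
TS (perpendicular) = 61 / 18.2 = 3.35 N/mm^2


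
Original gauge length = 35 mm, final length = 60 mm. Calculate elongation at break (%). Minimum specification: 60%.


Elongation = 71.4%
Meets spec: Yes

Extension = 60 - 35 = 25 mm
Elongation = 25 / 35 x 100 = 71.4%
Minimum required: 60%
Meets specification: Yes


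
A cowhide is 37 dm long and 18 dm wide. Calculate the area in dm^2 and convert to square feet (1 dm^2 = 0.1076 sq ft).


Area = 37 x 18 = 666 dm^2
Conversion: 666 x 0.1076 = 71.66 sq ft


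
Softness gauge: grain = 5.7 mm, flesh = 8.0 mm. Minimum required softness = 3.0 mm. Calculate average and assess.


Average = (5.7 + 8.0) / 2 = 6.85 mm
Minimum = 3.0 mm
Meets requirement: Yes


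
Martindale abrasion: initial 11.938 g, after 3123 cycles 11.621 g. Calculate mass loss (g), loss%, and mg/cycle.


Mass loss = 0.317 g
Loss = 2.66%
Rate = 0.102 mg/cycle

Loss = 11.938 - 11.621 = 0.317 g
Loss% = 0.317 / 11.938 x 100 = 2.66%
Rate = 0.317 / 3123 x 1000 = 0.102 mg/cycle


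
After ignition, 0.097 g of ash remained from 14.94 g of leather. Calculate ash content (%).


Ash% = 0.097 / 14.94 x 100
Ash% = 0.65%


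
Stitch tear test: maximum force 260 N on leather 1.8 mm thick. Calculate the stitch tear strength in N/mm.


144.4 N/mm

Stitch tear strength = force / thickness
STS = 260 / 1.8 = 144.4 N/mm


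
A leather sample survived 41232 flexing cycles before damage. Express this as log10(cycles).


log10(41232) = 4.62


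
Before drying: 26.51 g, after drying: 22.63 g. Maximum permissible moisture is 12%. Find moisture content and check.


MC = (26.51 - 22.63) / 26.51 x 100 = 14.6%
Maximum: 12%
Acceptable: No


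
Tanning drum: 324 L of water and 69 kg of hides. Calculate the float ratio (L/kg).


4.7

Float ratio = water / hide weight
Ratio = 324 / 69 = 4.7


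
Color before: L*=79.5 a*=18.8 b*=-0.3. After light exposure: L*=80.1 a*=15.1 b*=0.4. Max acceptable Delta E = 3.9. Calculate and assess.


dL = 0.6, da = -3.7, db = 0.7
dE = sqrt((0.6)^2 + (-3.7)^2 + (0.7)^2) = 3.81
Max = 3.9
Passes: Yes


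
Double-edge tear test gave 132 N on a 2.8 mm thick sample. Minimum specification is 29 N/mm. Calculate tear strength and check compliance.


Tear strength = 47.1 N/mm
Compliant: Yes


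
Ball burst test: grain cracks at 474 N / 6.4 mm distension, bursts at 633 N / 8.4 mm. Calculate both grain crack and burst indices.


Crack index = 474 / 6.4 = 74.1 N/mm
Burst index = 633 / 8.4 = 75.4 N/mm


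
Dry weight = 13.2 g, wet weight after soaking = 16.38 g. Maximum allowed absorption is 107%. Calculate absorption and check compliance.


Absorption = 24.1%
Compliant: Yes

WA = (16.38 - 13.2) / 13.2 x 100 = 24.1%
Maximum allowed: 107%
Compliant: Yes


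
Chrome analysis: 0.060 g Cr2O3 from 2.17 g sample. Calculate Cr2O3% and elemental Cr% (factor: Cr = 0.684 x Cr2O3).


Cr2O3 = 2.76%
Cr = 1.89%

Cr2O3% = 0.060 / 2.17 x 100 = 2.76%
Cr% = 2.76 x 0.684 = 1.89%


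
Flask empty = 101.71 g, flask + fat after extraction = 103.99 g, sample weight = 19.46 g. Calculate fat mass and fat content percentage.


Fat mass = 2.28 g
Fat content = 11.7%


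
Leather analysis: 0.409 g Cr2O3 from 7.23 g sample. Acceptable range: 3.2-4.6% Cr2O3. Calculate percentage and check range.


Cr2O3% = 0.409 / 7.23 x 100 = 5.66%
Acceptable range: 3.2 to 4.6%
Within range: No


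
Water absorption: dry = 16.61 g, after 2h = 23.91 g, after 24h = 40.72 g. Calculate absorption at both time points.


WA (2h) = (23.91 - 16.61) / 16.61 x 100 = 43.9%
WA (24h) = (40.72 - 16.61) / 16.61 x 100 = 145.2%


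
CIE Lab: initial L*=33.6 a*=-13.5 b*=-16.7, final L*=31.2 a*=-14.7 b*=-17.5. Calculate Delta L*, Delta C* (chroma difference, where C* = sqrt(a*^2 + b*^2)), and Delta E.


Delta L* = 31.2 - 33.6 = -2.4
C1* = sqrt((-13.5)^2 + (-16.7)^2) = 21.474
C2* = sqrt((-14.7)^2 + (-17.5)^2) = 22.855
Delta C* = 22.855 - 21.474 = 1.38
Delta E = sqrt((-2.4)^2 + (-1.2)^2 + (-0.8)^2) = 2.80


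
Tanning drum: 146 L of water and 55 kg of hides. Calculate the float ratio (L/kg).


Float ratio = water / hide weight
Ratio = 146 / 55 = 2.7


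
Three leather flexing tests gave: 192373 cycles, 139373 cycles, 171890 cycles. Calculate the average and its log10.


Average = (192373 + 139373 + 171890) / 3 = 167879 cycles
log10(167879) = 5.22


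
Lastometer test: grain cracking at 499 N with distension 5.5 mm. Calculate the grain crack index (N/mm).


Grain crack index = force / distension
Index = 499 / 5.5 = 90.7 N/mm


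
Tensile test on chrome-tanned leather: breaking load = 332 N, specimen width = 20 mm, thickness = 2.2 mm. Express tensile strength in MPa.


Cross-section = 20 x 2.2 = 44.0 mm^2
TS = 332 / 44.0 = 7.55 MPa
(1 N/mm^2 = 1 MPa)


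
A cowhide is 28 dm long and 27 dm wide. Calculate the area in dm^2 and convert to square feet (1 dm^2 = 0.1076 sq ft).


Area = 28 x 27 = 756 dm^2
Conversion: 756 x 0.1076 = 81.35 sq ft


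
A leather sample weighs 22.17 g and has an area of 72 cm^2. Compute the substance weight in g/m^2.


Substance weight = mass / area x 10000
SW = 22.17 / 72 x 10000
SW = 3079.2 g/m^2


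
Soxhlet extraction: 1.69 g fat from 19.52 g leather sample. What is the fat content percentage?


8.7%


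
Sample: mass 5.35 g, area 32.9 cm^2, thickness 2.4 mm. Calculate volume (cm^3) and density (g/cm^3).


Volume = 7.896 cm^3
Density = 0.678 g/cm^3

Thickness in cm = 2.4 / 10 = 0.24 cm
Volume = 32.9 x 0.24 = 7.896 cm^3
Density = 5.35 / 7.896 = 0.678 g/cm^3


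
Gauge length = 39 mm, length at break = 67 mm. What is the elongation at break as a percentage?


Extension = 67 - 39 = 28 mm
Elongation = 28 / 39 x 100 = 71.8%


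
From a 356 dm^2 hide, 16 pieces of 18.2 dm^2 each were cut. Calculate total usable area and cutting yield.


Total usable = 16 x 18.2 = 291.2 dm^2
Yield = 291.2 / 356 x 100 = 81.8%


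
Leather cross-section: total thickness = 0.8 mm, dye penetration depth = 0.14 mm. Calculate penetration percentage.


Penetration% = 0.14 / 0.8 x 100
Penetration = 17.5%


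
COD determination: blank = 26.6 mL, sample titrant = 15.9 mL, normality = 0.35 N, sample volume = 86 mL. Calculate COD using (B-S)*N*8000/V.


COD = (26.6 - 15.9) x 0.35 x 8000 / 86
COD = 10.7 x 0.35 x 8000 / 86
COD = 348.4 mg/L


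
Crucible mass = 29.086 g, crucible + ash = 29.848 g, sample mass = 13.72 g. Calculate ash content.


Ash mass = 29.848 - 29.086 = 0.762 g
Ash% = 0.762 / 13.72 x 100 = 5.55%


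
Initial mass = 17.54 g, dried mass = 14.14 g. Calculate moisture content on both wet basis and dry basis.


Wet basis = 19.4%
Dry basis = 24.0%


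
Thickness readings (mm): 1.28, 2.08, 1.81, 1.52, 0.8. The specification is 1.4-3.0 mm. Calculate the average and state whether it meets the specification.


Average = 1.50 mm
Within specification: Yes

Sum = 7.49
Average = 7.49 / 5 = 1.50 mm
Specification range: 1.4 to 3.0 mm
Within spec: Yes


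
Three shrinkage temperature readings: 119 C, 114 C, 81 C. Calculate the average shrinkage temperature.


Average = (119 + 114 + 81) / 3
Average = 314 / 3 = 104.7 C


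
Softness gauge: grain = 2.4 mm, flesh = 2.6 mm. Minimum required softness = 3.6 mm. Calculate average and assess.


Average softness = 2.50 mm
Meets requirement: No


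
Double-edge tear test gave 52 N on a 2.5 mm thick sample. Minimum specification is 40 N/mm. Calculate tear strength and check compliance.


Tear strength = 20.8 N/mm
Compliant: No

Tear strength = 52 / 2.5 = 20.8 N/mm
Required minimum = 40 N/mm
Compliant: No


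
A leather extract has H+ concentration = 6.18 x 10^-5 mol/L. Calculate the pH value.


pH = -log10[H+]
pH = -log10(6.18 x 10^-5) = 4.21


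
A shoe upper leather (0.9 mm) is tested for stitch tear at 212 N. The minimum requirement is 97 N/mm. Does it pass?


STS = 212 / 0.9 = 235.6 N/mm
Minimum required: 97 N/mm
Passes: Yes


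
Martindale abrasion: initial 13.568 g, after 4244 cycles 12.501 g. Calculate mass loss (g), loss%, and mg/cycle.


Loss = 13.568 - 12.501 = 1.067 g
Loss% = 1.067 / 13.568 x 100 = 7.86%
Rate = 1.067 / 4244 x 1000 = 0.251 mg/cycle


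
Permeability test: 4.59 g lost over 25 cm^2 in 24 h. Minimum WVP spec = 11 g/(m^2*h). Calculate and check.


WVP = 76.50 g/(m^2*h)
Meets specification: Yes


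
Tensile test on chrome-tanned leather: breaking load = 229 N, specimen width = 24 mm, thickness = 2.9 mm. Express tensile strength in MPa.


Cross-section = 24 x 2.9 = 69.6 mm^2
TS = 229 / 69.6 = 3.29 MPa
(1 N/mm^2 = 1 MPa)


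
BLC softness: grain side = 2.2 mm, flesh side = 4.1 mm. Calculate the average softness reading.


Average = (2.2 + 4.1) / 2
Average = 3.15 mm


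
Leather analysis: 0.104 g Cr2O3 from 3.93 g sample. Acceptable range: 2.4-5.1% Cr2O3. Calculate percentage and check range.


Cr2O3 = 2.65%
Within range: Yes

Cr2O3% = 0.104 / 3.93 x 100 = 2.65%
Acceptable range: 2.4 to 5.1%
Within range: Yes


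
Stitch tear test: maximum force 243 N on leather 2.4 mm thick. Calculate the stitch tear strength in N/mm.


101.3 N/mm

Stitch tear strength = force / thickness
STS = 243 / 2.4 = 101.3 N/mm


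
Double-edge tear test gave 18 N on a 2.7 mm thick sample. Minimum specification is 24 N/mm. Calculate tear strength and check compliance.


Tear strength = 6.7 N/mm
Compliant: No


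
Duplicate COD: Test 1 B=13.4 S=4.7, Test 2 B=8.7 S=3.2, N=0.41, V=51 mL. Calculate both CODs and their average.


COD1 = (13.4 - 4.7) x 0.41 x 8000 / 51 = 559.5 mg/L
COD2 = (8.7 - 3.2) x 0.41 x 8000 / 51 = 353.7 mg/L
Average = (559.5 + 353.7) / 2 = 456.6 mg/L


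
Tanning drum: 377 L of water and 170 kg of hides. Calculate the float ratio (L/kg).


Float ratio = water / hide weight
Ratio = 377 / 170 = 2.2


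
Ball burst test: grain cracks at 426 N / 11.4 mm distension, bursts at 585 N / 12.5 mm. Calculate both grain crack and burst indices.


Crack index = 426 / 11.4 = 37.4 N/mm
Burst index = 585 / 12.5 = 46.8 N/mm


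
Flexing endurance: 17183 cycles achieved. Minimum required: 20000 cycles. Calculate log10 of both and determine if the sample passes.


Achieved: log10 = 4.24
Required: log10 = 4.30
Passes: No

log10(17183) = 4.24
log10(20000) = 4.30
Passes: No


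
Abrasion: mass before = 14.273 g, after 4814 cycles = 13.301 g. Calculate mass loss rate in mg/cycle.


0.202 mg/cycle

Mass loss = 14.273 - 13.301 = 0.972 g
Rate = 0.972 / 4814 x 1000 = 0.202 mg/cycle


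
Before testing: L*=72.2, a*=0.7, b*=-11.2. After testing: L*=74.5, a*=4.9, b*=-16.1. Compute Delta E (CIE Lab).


dL = 74.5 - 72.2 = 2.3
da = 4.9 - 0.7 = 4.2
db = -16.1 - (-11.2) = -4.9
dE = sqrt((2.3)^2 + (4.2)^2 + (-4.9)^2) = 6.85


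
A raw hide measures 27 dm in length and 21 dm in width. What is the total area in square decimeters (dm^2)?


Area = length x width
Area = 27 x 21 = 567 dm^2


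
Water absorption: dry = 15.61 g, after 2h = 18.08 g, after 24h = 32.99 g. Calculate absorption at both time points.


2h absorption = 15.8%
24h absorption = 111.3%


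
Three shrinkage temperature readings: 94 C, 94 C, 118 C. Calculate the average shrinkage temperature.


Average = (94 + 94 + 118) / 3
Average = 306 / 3 = 102.0 C


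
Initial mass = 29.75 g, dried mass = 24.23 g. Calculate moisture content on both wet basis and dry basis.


Wet basis = 18.6%
Dry basis = 22.8%


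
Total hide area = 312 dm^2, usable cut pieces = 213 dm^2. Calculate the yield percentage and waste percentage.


Yield = 213 / 312 x 100 = 68.3%
Waste = 312 - 213 = 99 dm^2
Waste% = 100 - 68.3 = 31.7%


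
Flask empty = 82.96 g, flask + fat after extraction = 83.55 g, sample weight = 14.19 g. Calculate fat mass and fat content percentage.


Fat mass = 83.55 - 82.96 = 0.59 g
Fat% = 0.59 / 14.19 x 100 = 4.2%


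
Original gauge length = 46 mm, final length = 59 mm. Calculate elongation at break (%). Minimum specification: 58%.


Elongation = 28.3%
Meets spec: No

Extension = 59 - 46 = 13 mm
Elongation = 13 / 46 x 100 = 28.3%
Minimum required: 58%
Meets specification: No


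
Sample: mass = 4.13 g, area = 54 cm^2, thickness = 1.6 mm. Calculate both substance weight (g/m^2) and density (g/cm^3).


Substance weight = 764.8 g/m^2
Density = 0.478 g/cm^3


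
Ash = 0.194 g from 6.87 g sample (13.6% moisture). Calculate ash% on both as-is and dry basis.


As-is ash% = 0.194 / 6.87 x 100 = 2.82%
Dry mass = 6.87 x (100 - 13.6) / 100 = 5.93568 g
Dry-basis ash% = 0.194 / 5.93568 x 100 = 3.27%


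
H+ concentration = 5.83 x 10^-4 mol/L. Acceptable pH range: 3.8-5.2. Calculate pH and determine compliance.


pH = 3.23
Compliant: No


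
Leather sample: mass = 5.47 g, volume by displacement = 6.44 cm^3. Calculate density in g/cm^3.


Density = mass / volume
Density = 5.47 / 6.44 = 0.849 g/cm^3


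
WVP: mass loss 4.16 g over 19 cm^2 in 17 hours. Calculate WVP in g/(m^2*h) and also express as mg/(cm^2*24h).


WVP = 128.79 g/(m^2*h)
Daily rate = 309.10 mg/(cm^2*24h)


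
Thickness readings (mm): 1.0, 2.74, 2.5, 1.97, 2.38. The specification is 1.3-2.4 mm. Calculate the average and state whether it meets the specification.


Average = 2.12 mm
Within specification: Yes


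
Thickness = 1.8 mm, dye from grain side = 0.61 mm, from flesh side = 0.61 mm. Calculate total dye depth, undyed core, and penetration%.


Total dyed = 1.22 mm
Undyed core = 0.58 mm
Penetration = 67.8%


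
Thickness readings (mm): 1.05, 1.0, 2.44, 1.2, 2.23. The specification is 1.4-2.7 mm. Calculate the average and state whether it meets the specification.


Sum = 7.92
Average = 7.92 / 5 = 1.58 mm
Specification range: 1.4 to 2.7 mm
Within spec: Yes


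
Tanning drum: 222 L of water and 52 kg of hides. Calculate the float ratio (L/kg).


Float ratio = water / hide weight
Ratio = 222 / 52 = 4.3


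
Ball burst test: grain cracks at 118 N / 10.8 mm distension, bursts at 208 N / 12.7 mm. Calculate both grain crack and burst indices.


Crack index = 10.9 N/mm
Burst index = 16.4 N/mm


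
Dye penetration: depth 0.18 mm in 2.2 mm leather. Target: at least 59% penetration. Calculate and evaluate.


Penetration = 0.18 / 2.2 x 100 = 8.2%
Target: 59%
Meets target: No


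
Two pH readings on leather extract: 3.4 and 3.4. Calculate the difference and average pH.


Difference = 0.0
Average pH = 3.40

Difference = |3.4 - 3.4| = 0.0
Average = (3.4 + 3.4) / 2 = 3.40


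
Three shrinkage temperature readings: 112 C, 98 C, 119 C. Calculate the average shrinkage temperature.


Average = (112 + 98 + 119) / 3
Average = 329 / 3 = 109.7 C


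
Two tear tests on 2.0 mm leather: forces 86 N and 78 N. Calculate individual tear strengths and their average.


Tear 1 = 86 / 2.0 = 43.0 N/mm
Tear 2 = 78 / 2.0 = 39.0 N/mm
Average = (43.0 + 39.0) / 2 = 41.0 N/mm


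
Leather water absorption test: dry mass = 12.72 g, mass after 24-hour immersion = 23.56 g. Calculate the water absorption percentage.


85.2%

Water absorbed = 23.56 - 12.72 = 10.84 g
WA% = 10.84 / 12.72 x 100 = 85.2%


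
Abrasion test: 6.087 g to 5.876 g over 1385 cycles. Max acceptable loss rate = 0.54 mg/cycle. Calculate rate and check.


Loss = 6.087 - 5.876 = 0.211 g
Rate = 0.211 g / 1385 cycles x 1000 = 0.152 mg/cycle
Max = 0.54 mg/cycle
Passes: Yes


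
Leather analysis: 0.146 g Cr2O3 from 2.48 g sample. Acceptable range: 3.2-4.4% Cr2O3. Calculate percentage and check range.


Cr2O3 = 5.89%
Within range: No

Cr2O3% = 0.146 / 2.48 x 100 = 5.89%
Acceptable range: 3.2 to 4.4%
Within range: No


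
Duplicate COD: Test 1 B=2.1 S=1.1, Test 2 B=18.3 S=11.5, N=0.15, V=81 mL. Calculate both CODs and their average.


COD1 = 14.8 mg/L
COD2 = 100.7 mg/L
Average = 57.8 mg/L


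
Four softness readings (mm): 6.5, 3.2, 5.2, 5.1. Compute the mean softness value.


5.00 mm

Sum = 6.5 + 3.2 + 5.2 + 5.1
Mean = 20.0 / 4 = 5.00 mm


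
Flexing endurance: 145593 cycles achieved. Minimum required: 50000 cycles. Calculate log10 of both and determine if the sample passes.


log10(145593) = 5.16
log10(50000) = 4.70
Passes: Yes


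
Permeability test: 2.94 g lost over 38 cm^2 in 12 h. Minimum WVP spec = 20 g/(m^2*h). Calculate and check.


WVP = 2.94 / (38 x 12) x 10000 = 64.47 g/(m^2*h)
Minimum: 20 g/(m^2*h)
Meets spec: Yes


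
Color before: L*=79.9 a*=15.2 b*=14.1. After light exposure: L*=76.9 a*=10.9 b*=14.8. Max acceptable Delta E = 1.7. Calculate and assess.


Delta E = 5.29
Passes: No

dL = -3.0, da = -4.3, db = 0.7
dE = sqrt((-3.0)^2 + (-4.3)^2 + (0.7)^2) = 5.29
Max = 1.7
Passes: No


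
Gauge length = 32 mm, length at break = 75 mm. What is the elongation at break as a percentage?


Extension = 75 - 32 = 43 mm
Elongation = 43 / 32 x 100 = 134.4%


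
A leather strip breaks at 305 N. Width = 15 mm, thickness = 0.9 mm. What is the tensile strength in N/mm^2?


22.59 N/mm^2

Cross-sectional area = 15 x 0.9 = 13.5 mm^2
Tensile strength = 305 / 13.5 = 22.59 N/mm^2


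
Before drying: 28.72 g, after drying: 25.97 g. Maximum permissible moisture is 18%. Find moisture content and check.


MC = (28.72 - 25.97) / 28.72 x 100 = 9.6%
Maximum: 18%
Acceptable: Yes


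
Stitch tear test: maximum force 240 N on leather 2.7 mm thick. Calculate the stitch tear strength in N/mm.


Stitch tear strength = force / thickness
STS = 240 / 2.7 = 88.9 N/mm


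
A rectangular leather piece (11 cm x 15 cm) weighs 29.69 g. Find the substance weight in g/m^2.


1799.4 g/m^2


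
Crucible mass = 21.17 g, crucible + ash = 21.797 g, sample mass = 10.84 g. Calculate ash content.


Ash mass = 0.627 g
Ash content = 5.78%

Ash mass = 21.797 - 21.17 = 0.627 g
Ash% = 0.627 / 10.84 x 100 = 5.78%


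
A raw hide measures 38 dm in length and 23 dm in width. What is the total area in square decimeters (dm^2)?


874 dm^2


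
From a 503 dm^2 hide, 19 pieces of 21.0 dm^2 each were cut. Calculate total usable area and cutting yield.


Usable area = 399.0 dm^2
Yield = 79.3%

Total usable = 19 x 21.0 = 399.0 dm^2
Yield = 399.0 / 503 x 100 = 79.3%


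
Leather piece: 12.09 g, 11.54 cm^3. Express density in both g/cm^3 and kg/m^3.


1.048 g/cm^3
1048 kg/m^3


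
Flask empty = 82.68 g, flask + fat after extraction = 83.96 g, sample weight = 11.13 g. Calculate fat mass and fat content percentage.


Fat mass = 1.28 g
Fat content = 11.5%

Fat mass = 83.96 - 82.68 = 1.28 g
Fat% = 1.28 / 11.13 x 100 = 11.5%


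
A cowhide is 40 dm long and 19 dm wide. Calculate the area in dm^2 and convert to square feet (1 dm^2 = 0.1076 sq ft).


Area = 40 x 19 = 760 dm^2
Conversion: 760 x 0.1076 = 81.78 sq ft


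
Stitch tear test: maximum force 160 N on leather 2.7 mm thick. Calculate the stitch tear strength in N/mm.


59.3 N/mm

Stitch tear strength = force / thickness
STS = 160 / 2.7 = 59.3 N/mm


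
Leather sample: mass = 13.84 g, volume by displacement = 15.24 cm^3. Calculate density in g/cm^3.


0.908 g/cm^3

Density = mass / volume
Density = 13.84 / 15.24 = 0.908 g/cm^3


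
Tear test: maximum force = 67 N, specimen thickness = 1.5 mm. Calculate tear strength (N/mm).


Tear strength = force / thickness
Tear = 67 / 1.5 = 44.7 N/mm


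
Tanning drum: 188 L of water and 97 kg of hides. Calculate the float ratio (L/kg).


1.9

Float ratio = water / hide weight
Ratio = 188 / 97 = 1.9


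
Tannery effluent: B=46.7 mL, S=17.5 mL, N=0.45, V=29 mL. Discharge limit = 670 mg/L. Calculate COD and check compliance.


COD = 3624.8 mg/L
Compliant: No


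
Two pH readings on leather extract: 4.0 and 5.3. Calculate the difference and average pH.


Difference = 1.3
Average pH = 4.65

Difference = |4.0 - 5.3| = 1.3
Average = (4.0 + 5.3) / 2 = 4.65


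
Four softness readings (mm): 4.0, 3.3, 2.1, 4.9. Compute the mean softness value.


3.58 mm


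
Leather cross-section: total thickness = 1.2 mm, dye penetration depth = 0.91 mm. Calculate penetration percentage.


Penetration% = 0.91 / 1.2 x 100
Penetration = 75.8%


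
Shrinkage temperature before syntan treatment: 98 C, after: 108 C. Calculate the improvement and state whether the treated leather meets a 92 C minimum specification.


Improvement = 10 C
Meets 92 C spec: Yes

Improvement = 108 - 98 = 10 C
Spec check: 108 C >= 92 C? Yes


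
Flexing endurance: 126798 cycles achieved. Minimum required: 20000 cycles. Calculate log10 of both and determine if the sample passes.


log10(126798) = 5.10
log10(20000) = 4.30
Passes: Yes


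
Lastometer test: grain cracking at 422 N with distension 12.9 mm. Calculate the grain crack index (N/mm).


Grain crack index = force / distension
Index = 422 / 12.9 = 32.7 N/mm


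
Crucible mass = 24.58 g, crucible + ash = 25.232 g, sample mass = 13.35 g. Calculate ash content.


Ash mass = 0.652 g
Ash content = 4.88%

Ash mass = 25.232 - 24.58 = 0.652 g
Ash% = 0.652 / 13.35 x 100 = 4.88%


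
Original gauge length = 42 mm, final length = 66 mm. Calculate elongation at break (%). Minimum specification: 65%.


Extension = 66 - 42 = 24 mm
Elongation = 24 / 42 x 100 = 57.1%
Minimum required: 65%
Meets specification: No


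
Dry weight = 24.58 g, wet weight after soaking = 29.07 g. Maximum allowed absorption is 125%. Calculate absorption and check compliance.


WA = (29.07 - 24.58) / 24.58 x 100 = 18.3%
Maximum allowed: 125%
Compliant: Yes


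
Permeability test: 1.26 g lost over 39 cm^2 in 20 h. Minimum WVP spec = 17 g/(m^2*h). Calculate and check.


WVP = 1.26 / (39 x 20) x 10000 = 16.15 g/(m^2*h)
Minimum: 17 g/(m^2*h)
Meets spec: No


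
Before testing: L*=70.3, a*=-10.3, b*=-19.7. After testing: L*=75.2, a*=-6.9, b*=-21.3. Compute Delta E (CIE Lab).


Delta E = 6.17


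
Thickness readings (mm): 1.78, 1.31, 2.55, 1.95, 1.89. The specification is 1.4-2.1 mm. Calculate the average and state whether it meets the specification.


Sum = 9.48
Average = 9.48 / 5 = 1.90 mm
Specification range: 1.4 to 2.1 mm
Within spec: Yes


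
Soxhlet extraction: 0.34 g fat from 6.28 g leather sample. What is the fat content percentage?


Fat content = 0.34 / 6.28 x 100
Fat = 5.4%


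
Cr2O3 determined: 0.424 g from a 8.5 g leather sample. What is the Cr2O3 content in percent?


Cr2O3% = 0.424 / 8.5 x 100
Cr2O3% = 4.99%


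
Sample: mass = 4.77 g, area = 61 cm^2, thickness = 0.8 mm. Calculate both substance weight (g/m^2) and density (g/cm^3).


SW = 4.77 / 61 x 10000 = 782.0 g/m^2
Volume = 61 x 0.8 / 10 = 4.88 cm^3
Density = 4.77 / 4.88 = 0.977 g/cm^3


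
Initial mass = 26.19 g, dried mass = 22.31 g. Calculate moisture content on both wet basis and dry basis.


Moisture lost = 26.19 - 22.31 = 3.88 g
Wet basis MC = 3.88 / 26.19 x 100 = 14.8%
Dry basis MC = 3.88 / 22.31 x 100 = 17.4%


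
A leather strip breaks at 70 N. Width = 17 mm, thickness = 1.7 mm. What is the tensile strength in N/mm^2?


Cross-sectional area = 17 x 1.7 = 28.9 mm^2
Tensile strength = 70 / 28.9 = 2.42 N/mm^2


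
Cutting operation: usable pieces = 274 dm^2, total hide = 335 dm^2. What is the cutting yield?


81.8%

Yield = usable / total x 100
Yield = 274 / 335 x 100 = 81.8%


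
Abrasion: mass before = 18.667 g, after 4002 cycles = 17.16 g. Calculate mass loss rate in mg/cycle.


Mass loss = 18.667 - 17.16 = 1.507 g
Rate = 1.507 / 4002 x 1000 = 0.377 mg/cycle


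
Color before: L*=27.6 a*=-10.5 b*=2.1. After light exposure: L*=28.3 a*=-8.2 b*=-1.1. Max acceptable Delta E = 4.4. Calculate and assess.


Delta E = 4.00
Passes: Yes

dL = 0.7, da = 2.3, db = -3.2
dE = sqrt((0.7)^2 + (2.3)^2 + (-3.2)^2) = 4.00
Max = 4.4
Passes: Yes


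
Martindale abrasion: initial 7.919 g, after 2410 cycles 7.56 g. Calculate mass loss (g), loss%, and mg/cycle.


Mass loss = 0.359 g
Loss = 4.53%
Rate = 0.149 mg/cycle

Loss = 7.919 - 7.56 = 0.359 g
Loss% = 0.359 / 7.919 x 100 = 4.53%
Rate = 0.359 / 2410 x 1000 = 0.149 mg/cycle


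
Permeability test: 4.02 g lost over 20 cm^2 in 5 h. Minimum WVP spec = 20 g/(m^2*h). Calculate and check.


WVP = 402.00 g/(m^2*h)
Meets specification: Yes

WVP = 4.02 / (20 x 5) x 10000 = 402.00 g/(m^2*h)
Minimum: 20 g/(m^2*h)
Meets spec: Yes


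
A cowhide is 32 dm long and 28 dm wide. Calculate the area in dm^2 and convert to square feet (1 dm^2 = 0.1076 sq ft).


896 dm^2
96.41 sq ft

Area = 32 x 28 = 896 dm^2
Conversion: 896 x 0.1076 = 96.41 sq ft


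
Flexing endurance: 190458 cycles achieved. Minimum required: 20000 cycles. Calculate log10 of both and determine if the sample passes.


Achieved: log10 = 5.28
Required: log10 = 4.30
Passes: Yes

log10(190458) = 5.28
log10(20000) = 4.30
Passes: Yes


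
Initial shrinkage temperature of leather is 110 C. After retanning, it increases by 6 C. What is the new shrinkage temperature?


New Ts = 110 + 6 = 116 C


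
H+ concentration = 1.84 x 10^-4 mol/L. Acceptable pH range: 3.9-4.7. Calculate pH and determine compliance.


pH = -log10(1.84 x 10^-4) = 3.74
Range: 3.9 to 4.7
Compliant: No


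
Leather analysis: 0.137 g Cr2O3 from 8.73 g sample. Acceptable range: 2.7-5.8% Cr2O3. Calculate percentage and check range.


Cr2O3% = 0.137 / 8.73 x 100 = 1.57%
Acceptable range: 2.7 to 5.8%
Within range: No


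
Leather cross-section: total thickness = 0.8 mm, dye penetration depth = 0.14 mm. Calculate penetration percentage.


17.5%

Penetration% = 0.14 / 0.8 x 100
Penetration = 17.5%


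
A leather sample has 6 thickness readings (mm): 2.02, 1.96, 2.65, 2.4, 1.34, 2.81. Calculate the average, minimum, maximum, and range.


Sum = 13.18
Average = 13.18 / 6 = 2.20 mm
Minimum = 1.34 mm
Maximum = 2.81 mm
Range = 2.81 - 1.34 = 1.47 mm


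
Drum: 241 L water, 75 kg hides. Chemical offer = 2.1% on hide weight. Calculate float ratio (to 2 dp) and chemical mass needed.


Float ratio = 3.21
Chemical needed = 1.575 kg

Float ratio = 241 / 75 = 3.21
Chemical = 75 x 2.1 / 100 = 1.575 kg


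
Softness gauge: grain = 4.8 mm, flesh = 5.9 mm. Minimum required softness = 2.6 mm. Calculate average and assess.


Average softness = 5.35 mm
Meets requirement: Yes

Average = (4.8 + 5.9) / 2 = 5.35 mm
Minimum = 2.6 mm
Meets requirement: Yes


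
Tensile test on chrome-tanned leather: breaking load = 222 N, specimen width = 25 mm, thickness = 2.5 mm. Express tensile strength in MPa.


Cross-section = 25 x 2.5 = 62.5 mm^2
TS = 222 / 62.5 = 3.55 MPa
(1 N/mm^2 = 1 MPa)


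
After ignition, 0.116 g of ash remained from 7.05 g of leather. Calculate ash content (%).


Ash% = 0.116 / 7.05 x 100
Ash% = 1.65%


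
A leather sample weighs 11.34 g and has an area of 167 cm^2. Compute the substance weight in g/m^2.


679.0 g/m^2

Substance weight = mass / area x 10000
SW = 11.34 / 167 x 10000
SW = 679.0 g/m^2


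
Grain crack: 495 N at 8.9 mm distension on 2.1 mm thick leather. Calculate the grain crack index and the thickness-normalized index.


Crack index = 495 / 8.9 = 55.6 N/mm
Normalized = 55.6 / 2.1 = 26.5 N/mm per mm


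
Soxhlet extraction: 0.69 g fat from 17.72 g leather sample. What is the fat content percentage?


Fat content = 0.69 / 17.72 x 100
Fat = 3.9%


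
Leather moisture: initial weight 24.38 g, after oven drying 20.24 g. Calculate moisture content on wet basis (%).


Moisture = 24.38 - 20.24 = 4.14 g
MC = 4.14 / 24.38 x 100 = 17.0%


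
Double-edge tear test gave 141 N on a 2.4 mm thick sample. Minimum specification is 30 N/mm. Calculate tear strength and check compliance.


Tear strength = 141 / 2.4 = 58.8 N/mm
Required minimum = 30 N/mm
Compliant: Yes


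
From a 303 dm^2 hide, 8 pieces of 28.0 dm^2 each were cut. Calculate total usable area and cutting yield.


Total usable = 8 x 28.0 = 224.0 dm^2
Yield = 224.0 / 303 x 100 = 73.9%


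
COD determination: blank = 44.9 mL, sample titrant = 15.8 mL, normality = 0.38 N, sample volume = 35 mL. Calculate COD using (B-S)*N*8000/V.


2527.5 mg/L


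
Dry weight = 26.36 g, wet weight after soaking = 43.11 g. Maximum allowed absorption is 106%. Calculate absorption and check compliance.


Absorption = 63.5%
Compliant: Yes

WA = (43.11 - 26.36) / 26.36 x 100 = 63.5%
Maximum allowed: 106%
Compliant: Yes


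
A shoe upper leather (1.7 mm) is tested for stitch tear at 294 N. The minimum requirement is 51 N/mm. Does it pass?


STS = 294 / 1.7 = 172.9 N/mm
Minimum required: 51 N/mm
Passes: Yes


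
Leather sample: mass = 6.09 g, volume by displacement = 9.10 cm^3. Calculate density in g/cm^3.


0.669 g/cm^3


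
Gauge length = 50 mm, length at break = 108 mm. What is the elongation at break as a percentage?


Extension = 108 - 50 = 58 mm
Elongation = 58 / 50 x 100 = 116.0%


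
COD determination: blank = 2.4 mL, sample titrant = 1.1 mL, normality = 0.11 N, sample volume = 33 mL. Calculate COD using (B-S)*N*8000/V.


34.7 mg/L

COD = (2.4 - 1.1) x 0.11 x 8000 / 33
COD = 1.3 x 0.11 x 8000 / 33
COD = 34.7 mg/L


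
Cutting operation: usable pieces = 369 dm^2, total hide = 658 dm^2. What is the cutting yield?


Yield = usable / total x 100
Yield = 369 / 658 x 100 = 56.1%
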